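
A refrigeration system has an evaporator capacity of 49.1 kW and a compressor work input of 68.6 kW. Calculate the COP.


COP = Q_evap / W
COP = 49.1 / 68.6
COP = 0.716

0.716


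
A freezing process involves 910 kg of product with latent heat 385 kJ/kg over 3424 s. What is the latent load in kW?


Q_lat = m * h_fg / t
Q_lat = 910 * 385 / 3424
Q_lat = 102.32 kW

102.32


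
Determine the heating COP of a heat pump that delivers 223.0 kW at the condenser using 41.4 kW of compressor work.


COP_hp = Q_cond / W
COP_hp = 223.0 / 41.4
COP_hp = 5.386

5.386


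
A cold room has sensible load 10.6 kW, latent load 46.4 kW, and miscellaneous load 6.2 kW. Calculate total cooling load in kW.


Q_total = Q_s + Q_l + Q_misc
Q_total = 10.6 + 46.4 + 6.2
Q_total = 63.2 kW

63.2


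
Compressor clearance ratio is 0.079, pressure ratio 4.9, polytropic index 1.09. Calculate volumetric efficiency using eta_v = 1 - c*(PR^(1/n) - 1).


PR^(1/n) = 4.9^(1/1.09) = 4.29741616
eta_v = 1 - 0.079 * (4.29741616 - 1)
eta_v = 0.7395

0.7395


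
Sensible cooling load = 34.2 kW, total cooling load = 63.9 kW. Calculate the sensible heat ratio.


SHR = Q_sensible / Q_total
SHR = 34.2 / 63.9
SHR = 0.535

0.535


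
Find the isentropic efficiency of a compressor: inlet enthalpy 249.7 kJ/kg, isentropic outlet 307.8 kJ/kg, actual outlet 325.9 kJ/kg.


dh_ideal = 307.8 - 249.7 = 58.1 kJ/kg
dh_actual = 325.9 - 249.7 = 76.2 kJ/kg
eta_s = dh_ideal / dh_actual = 58.1 / 76.2
eta_s = 0.7625

0.7625


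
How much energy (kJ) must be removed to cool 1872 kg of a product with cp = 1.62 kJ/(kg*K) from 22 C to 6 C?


dT = 22 - (6) = 16 K
Q = m * cp * dT = 1872 * 1.62 * 16
Q = 48522 kJ

48522


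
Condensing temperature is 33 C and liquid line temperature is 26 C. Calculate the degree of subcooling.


Subcooling = T_cond - T_liquid
Subcooling = 33 - 26
Subcooling = 7 K

7


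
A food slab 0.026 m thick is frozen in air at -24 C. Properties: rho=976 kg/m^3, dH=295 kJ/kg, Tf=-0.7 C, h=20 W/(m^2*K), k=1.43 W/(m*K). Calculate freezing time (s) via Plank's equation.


dT = -0.7 - (-24) = 23.3 K
term1 = a/(2h) = 0.026/(2*20) = 0.00065
term2 = a^2/(8k) = 0.026^2/(8*1.43) = 0.00005909090909
t = rho*dH*1000/dT * (term1 + term2)
t = 976*295*1000/23.3 * (0.00065 + 0.00005909090909)
t = 8762 s

8762


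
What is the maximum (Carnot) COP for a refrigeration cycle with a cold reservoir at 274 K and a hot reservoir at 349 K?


dT = 349 - 274 = 75 K
COP_carnot = T_cold / dT = 274 / 75
COP_carnot = 3.653

3.653


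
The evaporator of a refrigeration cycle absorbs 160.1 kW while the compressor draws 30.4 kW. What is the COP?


COP = Q_evap / W
COP = 160.1 / 30.4
COP = 5.266

5.266


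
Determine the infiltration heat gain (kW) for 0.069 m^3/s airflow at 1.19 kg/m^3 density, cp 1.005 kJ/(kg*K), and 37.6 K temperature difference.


Q = V_dot * rho * cp * dT
Q = 0.069 * 1.19 * 1.005 * 37.6
Q = 3.103 kW

3.103


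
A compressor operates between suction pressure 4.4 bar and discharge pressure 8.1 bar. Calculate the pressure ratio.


PR = P_high / P_low
PR = 8.1 / 4.4
PR = 1.841

1.841


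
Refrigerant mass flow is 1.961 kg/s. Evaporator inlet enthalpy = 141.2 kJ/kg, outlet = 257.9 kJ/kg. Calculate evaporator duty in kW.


dh = 257.9 - 141.2 = 116.7 kJ/kg
Q_evap = m_dot * dh = 1.961 * 116.7
Q_evap = 228.85 kW

228.85


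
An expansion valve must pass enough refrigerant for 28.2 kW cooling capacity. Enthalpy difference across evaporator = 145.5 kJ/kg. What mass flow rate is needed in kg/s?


m_dot = Q / dh
m_dot = 28.2 / 145.5
m_dot = 0.1938 kg/s

0.1938


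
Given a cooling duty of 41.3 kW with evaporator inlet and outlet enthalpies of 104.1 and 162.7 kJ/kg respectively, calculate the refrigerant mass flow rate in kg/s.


dh = 162.7 - 104.1 = 58.6 kJ/kg
m_dot = Q / dh = 41.3 / 58.6 = 0.7048 kg/s

0.7048


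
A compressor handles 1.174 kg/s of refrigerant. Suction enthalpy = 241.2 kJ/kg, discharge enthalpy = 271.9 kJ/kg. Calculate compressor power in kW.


dh = 271.9 - 241.2 = 30.7 kJ/kg
W = m_dot * dh = 1.174 * 30.7 = 36.04 kW

36.04


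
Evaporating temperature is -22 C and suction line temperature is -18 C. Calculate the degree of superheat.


Superheat = T_suction - T_evap
Superheat = -18 - (-22)
Superheat = 4 K

4


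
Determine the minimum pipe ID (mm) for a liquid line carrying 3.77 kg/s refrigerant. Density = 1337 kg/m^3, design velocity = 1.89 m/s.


A = m_dot / (rho * v) = 3.77 / (1337 * 1.89) = 0.001491928941 m^2
d = sqrt(4*A/pi) * 1000
d = 43.6 mm

43.6


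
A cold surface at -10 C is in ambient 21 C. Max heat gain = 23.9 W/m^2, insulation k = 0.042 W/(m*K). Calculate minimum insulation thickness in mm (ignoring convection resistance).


dT = 21 - (-10) = 31 K
thickness = k * dT / q_max * 1000
thickness = 0.042 * 31 / 23.9 * 1000
thickness = 54.5 mm

54.5


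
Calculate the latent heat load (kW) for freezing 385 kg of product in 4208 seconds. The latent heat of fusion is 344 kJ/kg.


Q_lat = m * h_fg / t
Q_lat = 385 * 344 / 4208
Q_lat = 31.47 kW

31.47


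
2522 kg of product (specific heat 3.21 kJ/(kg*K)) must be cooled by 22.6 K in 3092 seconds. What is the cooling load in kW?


Q = m * cp * dT / t
Q = 2522 * 3.21 * 22.6 / 3092
Q = 59.172 kW

59.172


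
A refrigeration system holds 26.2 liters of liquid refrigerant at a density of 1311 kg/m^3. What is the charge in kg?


Charge = V * rho / 1000
Charge = 26.2 * 1311 / 1000
Charge = 34.35 kg

34.35


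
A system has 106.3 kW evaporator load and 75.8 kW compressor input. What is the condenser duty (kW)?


Q_cond = Q_evap + W
Q_cond = 106.3 + 75.8
Q_cond = 182.1 kW

182.1


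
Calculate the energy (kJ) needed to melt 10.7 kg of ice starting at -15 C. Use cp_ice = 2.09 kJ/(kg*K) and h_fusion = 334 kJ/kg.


Sensible heat = cp * dT = 2.09 * 15 = 31.35 kJ/kg
Total per kg = 31.35 + 334 = 365.35 kJ/kg
Q = m * total = 10.7 * 365.35
Q = 3909.2 kJ

3909.2


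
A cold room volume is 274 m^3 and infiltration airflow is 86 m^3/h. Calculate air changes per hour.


ACH = flow / volume
ACH = 86 / 274
ACH = 0.314

0.314


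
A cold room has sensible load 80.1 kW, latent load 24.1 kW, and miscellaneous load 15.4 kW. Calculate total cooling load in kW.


Q_total = Q_s + Q_l + Q_misc
Q_total = 80.1 + 24.1 + 15.4
Q_total = 119.6 kW

119.6


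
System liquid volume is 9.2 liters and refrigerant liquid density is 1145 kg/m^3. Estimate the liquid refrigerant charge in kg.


Charge = V * rho / 1000
Charge = 9.2 * 1145 / 1000
Charge = 10.53 kg

10.53


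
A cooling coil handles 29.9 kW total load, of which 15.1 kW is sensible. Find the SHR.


SHR = Q_sensible / Q_total
SHR = 15.1 / 29.9
SHR = 0.505

0.505


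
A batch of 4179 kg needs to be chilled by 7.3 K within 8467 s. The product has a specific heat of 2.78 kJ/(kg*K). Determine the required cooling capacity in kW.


Q = m * cp * dT / t
Q = 4179 * 2.78 * 7.3 / 8467
Q = 10.016 kW

10.016


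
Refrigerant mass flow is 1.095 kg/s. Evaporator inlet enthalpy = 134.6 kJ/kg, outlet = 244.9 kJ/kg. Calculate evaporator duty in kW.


dh = 244.9 - 134.6 = 110.3 kJ/kg
Q_evap = m_dot * dh = 1.095 * 110.3
Q_evap = 120.78 kW

120.78


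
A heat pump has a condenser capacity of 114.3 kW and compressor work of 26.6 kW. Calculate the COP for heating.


COP_hp = Q_cond / W
COP_hp = 114.3 / 26.6
COP_hp = 4.297

4.297


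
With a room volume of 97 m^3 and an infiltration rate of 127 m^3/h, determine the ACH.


ACH = flow / volume
ACH = 127 / 97
ACH = 1.309

1.309


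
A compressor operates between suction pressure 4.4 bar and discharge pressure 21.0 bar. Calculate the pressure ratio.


PR = P_high / P_low
PR = 21.0 / 4.4
PR = 4.773

4.773


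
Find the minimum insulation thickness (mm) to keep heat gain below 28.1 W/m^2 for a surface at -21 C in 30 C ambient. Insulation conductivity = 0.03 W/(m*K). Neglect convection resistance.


dT = 30 - (-21) = 51 K
thickness = k * dT / q_max * 1000
thickness = 0.03 * 51 / 28.1 * 1000
thickness = 54.4 mm

54.4


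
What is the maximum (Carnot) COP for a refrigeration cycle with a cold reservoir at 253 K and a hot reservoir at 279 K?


dT = 279 - 253 = 26 K
COP_carnot = T_cold / dT = 253 / 26
COP_carnot = 9.731

9.731


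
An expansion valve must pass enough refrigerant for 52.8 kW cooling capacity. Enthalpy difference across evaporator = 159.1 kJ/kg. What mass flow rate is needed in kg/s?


m_dot = Q / dh
m_dot = 52.8 / 159.1
m_dot = 0.3319 kg/s

0.3319


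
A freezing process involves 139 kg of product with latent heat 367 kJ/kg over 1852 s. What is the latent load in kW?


Q_lat = m * h_fg / t
Q_lat = 139 * 367 / 1852
Q_lat = 27.54 kW

27.54


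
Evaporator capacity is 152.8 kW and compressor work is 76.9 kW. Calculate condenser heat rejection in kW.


Q_cond = Q_evap + W
Q_cond = 152.8 + 76.9
Q_cond = 229.7 kW

229.7


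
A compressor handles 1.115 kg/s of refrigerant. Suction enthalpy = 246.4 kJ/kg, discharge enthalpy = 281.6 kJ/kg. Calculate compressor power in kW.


dh = 281.6 - 246.4 = 35.2 kJ/kg
W = m_dot * dh = 1.115 * 35.2 = 39.25 kW

39.25


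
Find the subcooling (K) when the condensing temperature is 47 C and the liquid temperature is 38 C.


Subcooling = T_cond - T_liquid
Subcooling = 47 - 38
Subcooling = 9 K

9


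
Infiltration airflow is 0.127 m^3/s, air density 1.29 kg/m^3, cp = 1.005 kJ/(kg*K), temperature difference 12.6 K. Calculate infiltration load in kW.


Q = V_dot * rho * cp * dT
Q = 0.127 * 1.29 * 1.005 * 12.6
Q = 2.075 kW

2.075


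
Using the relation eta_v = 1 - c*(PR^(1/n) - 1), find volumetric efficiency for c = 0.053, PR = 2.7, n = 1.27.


PR^(1/n) = 2.7^(1/1.27) = 2.18603196
eta_v = 1 - 0.053 * (2.18603196 - 1)
eta_v = 0.9371

0.9371


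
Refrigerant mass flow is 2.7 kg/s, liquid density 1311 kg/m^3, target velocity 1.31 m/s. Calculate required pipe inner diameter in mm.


A = m_dot / (rho * v) = 2.7 / (1311 * 1.31) = 0.001572134784 m^2
d = sqrt(4*A/pi) * 1000
d = 44.7 mm

44.7


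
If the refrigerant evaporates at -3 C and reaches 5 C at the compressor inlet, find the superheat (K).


Superheat = T_suction - T_evap
Superheat = 5 - (-3)
Superheat = 8 K

8


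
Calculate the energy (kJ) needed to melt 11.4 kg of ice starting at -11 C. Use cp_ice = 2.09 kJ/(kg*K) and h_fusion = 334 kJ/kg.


Sensible heat = cp * dT = 2.09 * 11 = 22.99 kJ/kg
Total per kg = 22.99 + 334 = 356.99 kJ/kg
Q = m * total = 11.4 * 356.99
Q = 4069.7 kJ

4069.7


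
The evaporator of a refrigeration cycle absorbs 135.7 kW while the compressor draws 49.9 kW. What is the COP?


COP = Q_evap / W
COP = 135.7 / 49.9
COP = 2.719

2.719


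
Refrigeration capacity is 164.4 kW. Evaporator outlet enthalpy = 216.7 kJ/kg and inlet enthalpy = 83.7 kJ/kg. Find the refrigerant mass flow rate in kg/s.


dh = 216.7 - 83.7 = 133.0 kJ/kg
m_dot = Q / dh = 164.4 / 133.0 = 1.2361 kg/s

1.2361


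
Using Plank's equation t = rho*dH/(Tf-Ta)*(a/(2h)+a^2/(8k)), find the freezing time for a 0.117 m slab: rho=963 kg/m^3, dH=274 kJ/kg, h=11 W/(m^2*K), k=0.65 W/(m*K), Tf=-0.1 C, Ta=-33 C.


dT = -0.1 - (-33) = 32.9 K
term1 = a/(2h) = 0.117/(2*11) = 0.005318181818
term2 = a^2/(8k) = 0.117^2/(8*0.65) = 0.0026325
t = rho*dH*1000/dT * (term1 + term2)
t = 963*274*1000/32.9 * (0.005318181818 + 0.0026325)
t = 63765 s

63765


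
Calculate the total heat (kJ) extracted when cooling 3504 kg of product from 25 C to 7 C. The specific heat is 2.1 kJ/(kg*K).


dT = 25 - (7) = 18 K
Q = m * cp * dT = 3504 * 2.1 * 18
Q = 132451 kJ

132451


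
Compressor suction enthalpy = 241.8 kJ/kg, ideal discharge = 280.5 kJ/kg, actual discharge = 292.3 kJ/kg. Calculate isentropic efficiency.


dh_ideal = 280.5 - 241.8 = 38.7 kJ/kg
dh_actual = 292.3 - 241.8 = 50.5 kJ/kg
eta_s = dh_ideal / dh_actual = 38.7 / 50.5
eta_s = 0.7663

0.7663


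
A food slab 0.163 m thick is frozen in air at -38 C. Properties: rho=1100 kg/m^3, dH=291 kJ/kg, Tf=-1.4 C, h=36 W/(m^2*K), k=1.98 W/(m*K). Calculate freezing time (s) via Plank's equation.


dT = -1.4 - (-38) = 36.6 K
term1 = a/(2h) = 0.163/(2*36) = 0.002263888889
term2 = a^2/(8k) = 0.163^2/(8*1.98) = 0.001677335859
t = rho*dH*1000/dT * (term1 + term2)
t = 1100*291*1000/36.6 * (0.002263888889 + 0.001677335859)
t = 34470 s

34470


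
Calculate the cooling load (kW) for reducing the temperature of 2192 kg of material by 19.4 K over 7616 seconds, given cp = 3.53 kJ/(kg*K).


Q = m * cp * dT / t
Q = 2192 * 3.53 * 19.4 / 7616
Q = 19.71 kW

19.71


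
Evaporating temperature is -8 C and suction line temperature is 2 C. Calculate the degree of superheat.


Superheat = T_suction - T_evap
Superheat = 2 - (-8)
Superheat = 10 K

10


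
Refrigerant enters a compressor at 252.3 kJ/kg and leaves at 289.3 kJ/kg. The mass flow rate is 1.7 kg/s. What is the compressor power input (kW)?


dh = 289.3 - 252.3 = 37.0 kJ/kg
W = m_dot * dh = 1.7 * 37.0 = 62.9 kW

62.9


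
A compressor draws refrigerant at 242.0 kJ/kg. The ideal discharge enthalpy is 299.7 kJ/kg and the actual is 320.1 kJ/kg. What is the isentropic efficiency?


dh_ideal = 299.7 - 242.0 = 57.7 kJ/kg
dh_actual = 320.1 - 242.0 = 78.1 kJ/kg
eta_s = dh_ideal / dh_actual = 57.7 / 78.1
eta_s = 0.7388

0.7388


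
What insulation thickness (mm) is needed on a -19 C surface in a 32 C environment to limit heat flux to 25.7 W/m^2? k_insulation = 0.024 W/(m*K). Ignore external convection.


dT = 32 - (-19) = 51 K
thickness = k * dT / q_max * 1000
thickness = 0.024 * 51 / 25.7 * 1000
thickness = 47.6 mm

47.6


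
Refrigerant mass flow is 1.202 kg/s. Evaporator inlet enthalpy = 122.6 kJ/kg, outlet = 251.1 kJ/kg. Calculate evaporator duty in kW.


dh = 251.1 - 122.6 = 128.5 kJ/kg
Q_evap = m_dot * dh = 1.202 * 128.5
Q_evap = 154.46 kW

154.46


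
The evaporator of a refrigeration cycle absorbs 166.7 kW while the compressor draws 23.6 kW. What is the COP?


COP = Q_evap / W
COP = 166.7 / 23.6
COP = 7.064

7.064


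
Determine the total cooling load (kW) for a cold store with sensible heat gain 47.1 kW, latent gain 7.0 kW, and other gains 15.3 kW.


Q_total = Q_s + Q_l + Q_misc
Q_total = 47.1 + 7.0 + 15.3
Q_total = 69.4 kW

69.4


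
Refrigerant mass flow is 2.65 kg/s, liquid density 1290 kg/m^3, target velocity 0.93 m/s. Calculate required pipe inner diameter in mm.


A = m_dot / (rho * v) = 2.65 / (1290 * 0.93) = 0.002208885555 m^2
d = sqrt(4*A/pi) * 1000
d = 53.0 mm

53.0


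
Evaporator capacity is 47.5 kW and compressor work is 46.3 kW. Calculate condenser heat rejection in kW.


Q_cond = Q_evap + W
Q_cond = 47.5 + 46.3
Q_cond = 93.8 kW

93.8


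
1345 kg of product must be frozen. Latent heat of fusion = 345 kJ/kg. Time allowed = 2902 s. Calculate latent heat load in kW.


Q_lat = m * h_fg / t
Q_lat = 1345 * 345 / 2902
Q_lat = 159.9 kW

159.9


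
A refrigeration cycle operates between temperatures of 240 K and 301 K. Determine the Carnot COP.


dT = 301 - 240 = 61 K
COP_carnot = T_cold / dT = 240 / 61
COP_carnot = 3.934

3.934


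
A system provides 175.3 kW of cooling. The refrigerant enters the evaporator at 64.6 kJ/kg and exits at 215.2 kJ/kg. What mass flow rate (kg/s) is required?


dh = 215.2 - 64.6 = 150.6 kJ/kg
m_dot = Q / dh = 175.3 / 150.6 = 1.164 kg/s

1.164


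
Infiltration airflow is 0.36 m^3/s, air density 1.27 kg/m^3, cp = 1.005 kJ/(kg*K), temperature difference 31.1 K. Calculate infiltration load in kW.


Q = V_dot * rho * cp * dT
Q = 0.36 * 1.27 * 1.005 * 31.1
Q = 14.29 kW

14.29


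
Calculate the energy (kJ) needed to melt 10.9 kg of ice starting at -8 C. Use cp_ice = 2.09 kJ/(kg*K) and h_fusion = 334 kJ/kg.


Sensible heat = cp * dT = 2.09 * 8 = 16.72 kJ/kg
Total per kg = 16.72 + 334 = 350.72 kJ/kg
Q = m * total = 10.9 * 350.72
Q = 3822.8 kJ

3822.8


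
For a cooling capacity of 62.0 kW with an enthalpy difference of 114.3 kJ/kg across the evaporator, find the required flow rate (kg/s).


m_dot = Q / dh
m_dot = 62.0 / 114.3
m_dot = 0.5424 kg/s

0.5424


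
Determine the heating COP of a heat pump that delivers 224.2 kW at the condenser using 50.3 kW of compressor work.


COP_hp = Q_cond / W
COP_hp = 224.2 / 50.3
COP_hp = 4.457

4.457


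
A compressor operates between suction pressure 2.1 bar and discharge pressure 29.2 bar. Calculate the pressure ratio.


PR = P_high / P_low
PR = 29.2 / 2.1
PR = 13.905

13.905


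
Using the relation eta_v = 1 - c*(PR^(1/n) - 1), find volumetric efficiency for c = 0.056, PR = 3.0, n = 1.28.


PR^(1/n) = 3.0^(1/1.28) = 2.35912515
eta_v = 1 - 0.056 * (2.35912515 - 1)
eta_v = 0.9239

0.9239


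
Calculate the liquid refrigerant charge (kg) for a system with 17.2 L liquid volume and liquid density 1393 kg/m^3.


Charge = V * rho / 1000
Charge = 17.2 * 1393 / 1000
Charge = 23.96 kg

23.96


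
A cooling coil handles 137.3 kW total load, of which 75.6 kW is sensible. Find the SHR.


SHR = Q_sensible / Q_total
SHR = 75.6 / 137.3
SHR = 0.551

0.551


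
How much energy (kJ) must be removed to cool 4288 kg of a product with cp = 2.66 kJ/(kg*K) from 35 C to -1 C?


dT = 35 - (-1) = 36 K
Q = m * cp * dT = 4288 * 2.66 * 36
Q = 410619 kJ

410619


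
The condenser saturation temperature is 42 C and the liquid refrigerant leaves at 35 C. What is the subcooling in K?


Subcooling = T_cond - T_liquid
Subcooling = 42 - 35
Subcooling = 7 K

7


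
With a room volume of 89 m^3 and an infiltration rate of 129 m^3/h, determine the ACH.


ACH = flow / volume
ACH = 129 / 89
ACH = 1.449

1.449


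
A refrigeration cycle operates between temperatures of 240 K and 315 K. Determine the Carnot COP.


dT = 315 - 240 = 75 K
COP_carnot = T_cold / dT = 240 / 75
COP_carnot = 3.2

3.2


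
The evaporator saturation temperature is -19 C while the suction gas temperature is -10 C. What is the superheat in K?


Superheat = T_suction - T_evap
Superheat = -10 - (-19)
Superheat = 9 K

9


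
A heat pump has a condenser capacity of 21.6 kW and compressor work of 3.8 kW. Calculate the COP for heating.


COP_hp = Q_cond / W
COP_hp = 21.6 / 3.8
COP_hp = 5.684

5.684


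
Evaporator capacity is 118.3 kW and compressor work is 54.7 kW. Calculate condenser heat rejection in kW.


Q_cond = Q_evap + W
Q_cond = 118.3 + 54.7
Q_cond = 173.0 kW

173.0


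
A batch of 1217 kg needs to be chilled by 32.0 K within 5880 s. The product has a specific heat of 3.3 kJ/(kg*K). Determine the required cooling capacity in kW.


Q = m * cp * dT / t
Q = 1217 * 3.3 * 32.0 / 5880
Q = 21.856 kW

21.856


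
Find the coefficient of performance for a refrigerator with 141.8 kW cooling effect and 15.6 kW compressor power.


COP = Q_evap / W
COP = 141.8 / 15.6
COP = 9.09

9.09


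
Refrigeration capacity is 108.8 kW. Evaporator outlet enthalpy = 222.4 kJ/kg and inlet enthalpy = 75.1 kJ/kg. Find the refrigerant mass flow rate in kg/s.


dh = 222.4 - 75.1 = 147.3 kJ/kg
m_dot = Q / dh = 108.8 / 147.3 = 0.7386 kg/s

0.7386


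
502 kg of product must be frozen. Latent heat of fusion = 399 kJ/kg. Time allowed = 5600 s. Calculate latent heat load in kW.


Q_lat = m * h_fg / t
Q_lat = 502 * 399 / 5600
Q_lat = 35.77 kW

35.77


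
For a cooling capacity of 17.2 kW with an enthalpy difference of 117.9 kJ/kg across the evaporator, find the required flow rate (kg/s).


m_dot = Q / dh
m_dot = 17.2 / 117.9
m_dot = 0.1459 kg/s

0.1459


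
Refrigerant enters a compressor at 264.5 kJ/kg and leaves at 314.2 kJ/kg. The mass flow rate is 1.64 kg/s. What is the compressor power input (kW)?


dh = 314.2 - 264.5 = 49.7 kJ/kg
W = m_dot * dh = 1.64 * 49.7 = 81.51 kW

81.51


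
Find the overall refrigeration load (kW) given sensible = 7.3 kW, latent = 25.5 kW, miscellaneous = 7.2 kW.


Q_total = Q_s + Q_l + Q_misc
Q_total = 7.3 + 25.5 + 7.2
Q_total = 40.0 kW

40.0


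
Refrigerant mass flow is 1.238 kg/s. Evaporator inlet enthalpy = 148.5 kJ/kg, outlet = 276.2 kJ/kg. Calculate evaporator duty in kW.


dh = 276.2 - 148.5 = 127.7 kJ/kg
Q_evap = m_dot * dh = 1.238 * 127.7
Q_evap = 158.09 kW

158.09


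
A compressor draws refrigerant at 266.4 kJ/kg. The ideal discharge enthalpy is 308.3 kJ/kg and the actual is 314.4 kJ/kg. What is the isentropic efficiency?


dh_ideal = 308.3 - 266.4 = 41.9 kJ/kg
dh_actual = 314.4 - 266.4 = 48.0 kJ/kg
eta_s = dh_ideal / dh_actual = 41.9 / 48.0
eta_s = 0.8729

0.8729


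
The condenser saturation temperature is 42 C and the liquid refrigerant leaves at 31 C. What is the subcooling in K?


Subcooling = T_cond - T_liquid
Subcooling = 42 - 31
Subcooling = 11 K

11


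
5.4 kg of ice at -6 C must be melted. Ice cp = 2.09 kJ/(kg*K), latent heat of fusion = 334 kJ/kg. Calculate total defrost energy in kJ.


Sensible heat = cp * dT = 2.09 * 6 = 12.54 kJ/kg
Total per kg = 12.54 + 334 = 346.54 kJ/kg
Q = m * total = 5.4 * 346.54
Q = 1871.3 kJ

1871.3


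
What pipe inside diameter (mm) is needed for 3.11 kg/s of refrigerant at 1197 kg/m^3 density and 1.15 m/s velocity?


A = m_dot / (rho * v) = 3.11 / (1197 * 1.15) = 0.002259271367 m^2
d = sqrt(4*A/pi) * 1000
d = 53.6 mm

53.6


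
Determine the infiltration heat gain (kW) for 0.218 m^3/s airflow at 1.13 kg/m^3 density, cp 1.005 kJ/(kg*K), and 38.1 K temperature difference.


Q = V_dot * rho * cp * dT
Q = 0.218 * 1.13 * 1.005 * 38.1
Q = 9.432 kW

9.432


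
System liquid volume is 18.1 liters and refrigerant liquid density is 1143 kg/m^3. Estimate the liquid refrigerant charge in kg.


Charge = V * rho / 1000
Charge = 18.1 * 1143 / 1000
Charge = 20.69 kg

20.69


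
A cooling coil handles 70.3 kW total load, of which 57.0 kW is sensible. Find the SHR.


SHR = Q_sensible / Q_total
SHR = 57.0 / 70.3
SHR = 0.811

0.811


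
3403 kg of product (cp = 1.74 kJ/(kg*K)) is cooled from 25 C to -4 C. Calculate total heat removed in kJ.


dT = 25 - (-4) = 29 K
Q = m * cp * dT = 3403 * 1.74 * 29
Q = 171715 kJ

171715


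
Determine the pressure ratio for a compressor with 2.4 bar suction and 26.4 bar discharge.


PR = P_high / P_low
PR = 26.4 / 2.4
PR = 11.0

11.0


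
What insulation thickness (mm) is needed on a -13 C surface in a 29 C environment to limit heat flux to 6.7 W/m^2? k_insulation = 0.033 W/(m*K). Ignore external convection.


dT = 29 - (-13) = 42 K
thickness = k * dT / q_max * 1000
thickness = 0.033 * 42 / 6.7 * 1000
thickness = 206.9 mm

206.9


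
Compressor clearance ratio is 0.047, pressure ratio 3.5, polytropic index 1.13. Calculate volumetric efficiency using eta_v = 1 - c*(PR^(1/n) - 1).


PR^(1/n) = 3.5^(1/1.13) = 3.03023385
eta_v = 1 - 0.047 * (3.03023385 - 1)
eta_v = 0.9046

0.9046


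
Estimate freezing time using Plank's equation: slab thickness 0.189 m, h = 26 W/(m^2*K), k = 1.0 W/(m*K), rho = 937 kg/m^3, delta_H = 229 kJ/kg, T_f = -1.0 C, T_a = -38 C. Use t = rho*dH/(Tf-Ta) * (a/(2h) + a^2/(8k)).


dT = -1.0 - (-38) = 37.0 K
term1 = a/(2h) = 0.189/(2*26) = 0.003634615385
term2 = a^2/(8k) = 0.189^2/(8*1.0) = 0.004465125
t = rho*dH*1000/dT * (term1 + term2)
t = 937*229*1000/37.0 * (0.003634615385 + 0.004465125)
t = 46973 s

46973


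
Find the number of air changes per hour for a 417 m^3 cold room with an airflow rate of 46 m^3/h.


ACH = flow / volume
ACH = 46 / 417
ACH = 0.11

0.11


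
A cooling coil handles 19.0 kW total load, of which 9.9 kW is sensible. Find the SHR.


SHR = Q_sensible / Q_total
SHR = 9.9 / 19.0
SHR = 0.521

0.521


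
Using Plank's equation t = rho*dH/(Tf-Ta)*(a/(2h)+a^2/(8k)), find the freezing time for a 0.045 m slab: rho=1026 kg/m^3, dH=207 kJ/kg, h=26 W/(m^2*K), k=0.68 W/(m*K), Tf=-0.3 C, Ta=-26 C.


dT = -0.3 - (-26) = 25.7 K
term1 = a/(2h) = 0.045/(2*26) = 0.0008653846154
term2 = a^2/(8k) = 0.045^2/(8*0.68) = 0.0003722426471
t = rho*dH*1000/dT * (term1 + term2)
t = 1026*207*1000/25.7 * (0.0008653846154 + 0.0003722426471)
t = 10228 s

10228


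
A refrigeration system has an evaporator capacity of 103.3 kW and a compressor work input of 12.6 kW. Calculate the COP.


COP = Q_evap / W
COP = 103.3 / 12.6
COP = 8.198

8.198


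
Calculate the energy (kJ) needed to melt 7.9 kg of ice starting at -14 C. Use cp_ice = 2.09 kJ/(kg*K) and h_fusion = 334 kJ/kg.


Sensible heat = cp * dT = 2.09 * 14 = 29.26 kJ/kg
Total per kg = 29.26 + 334 = 363.26 kJ/kg
Q = m * total = 7.9 * 363.26
Q = 2869.8 kJ

2869.8


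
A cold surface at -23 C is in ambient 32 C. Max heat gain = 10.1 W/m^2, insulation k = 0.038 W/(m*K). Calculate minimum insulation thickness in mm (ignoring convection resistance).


dT = 32 - (-23) = 55 K
thickness = k * dT / q_max * 1000
thickness = 0.038 * 55 / 10.1 * 1000
thickness = 206.9 mm

206.9


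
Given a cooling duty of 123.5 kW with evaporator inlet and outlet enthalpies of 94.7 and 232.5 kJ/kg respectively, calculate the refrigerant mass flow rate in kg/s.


dh = 232.5 - 94.7 = 137.8 kJ/kg
m_dot = Q / dh = 123.5 / 137.8 = 0.8962 kg/s

0.8962


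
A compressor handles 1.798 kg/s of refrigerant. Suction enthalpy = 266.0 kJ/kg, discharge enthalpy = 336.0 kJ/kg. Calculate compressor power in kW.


dh = 336.0 - 266.0 = 70.0 kJ/kg
W = m_dot * dh = 1.798 * 70.0 = 125.86 kW

125.86


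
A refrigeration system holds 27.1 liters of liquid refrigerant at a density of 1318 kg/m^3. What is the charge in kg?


Charge = V * rho / 1000
Charge = 27.1 * 1318 / 1000
Charge = 35.72 kg

35.72


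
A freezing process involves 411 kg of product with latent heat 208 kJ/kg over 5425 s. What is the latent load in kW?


Q_lat = m * h_fg / t
Q_lat = 411 * 208 / 5425
Q_lat = 15.76 kW

15.76


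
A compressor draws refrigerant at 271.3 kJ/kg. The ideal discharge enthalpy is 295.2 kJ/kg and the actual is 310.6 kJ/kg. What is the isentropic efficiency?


dh_ideal = 295.2 - 271.3 = 23.9 kJ/kg
dh_actual = 310.6 - 271.3 = 39.3 kJ/kg
eta_s = dh_ideal / dh_actual = 23.9 / 39.3
eta_s = 0.6081

0.6081


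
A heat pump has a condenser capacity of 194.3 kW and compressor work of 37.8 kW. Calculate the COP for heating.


COP_hp = Q_cond / W
COP_hp = 194.3 / 37.8
COP_hp = 5.14

5.14


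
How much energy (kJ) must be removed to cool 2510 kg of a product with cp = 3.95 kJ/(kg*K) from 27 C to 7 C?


dT = 27 - (7) = 20 K
Q = m * cp * dT = 2510 * 3.95 * 20
Q = 198290 kJ

198290


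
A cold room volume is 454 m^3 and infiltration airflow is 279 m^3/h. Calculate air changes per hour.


ACH = flow / volume
ACH = 279 / 454
ACH = 0.615

0.615


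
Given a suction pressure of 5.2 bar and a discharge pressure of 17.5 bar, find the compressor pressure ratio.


PR = P_high / P_low
PR = 17.5 / 5.2
PR = 3.365

3.365


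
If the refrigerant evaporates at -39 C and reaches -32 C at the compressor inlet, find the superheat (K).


Superheat = T_suction - T_evap
Superheat = -32 - (-39)
Superheat = 7 K

7


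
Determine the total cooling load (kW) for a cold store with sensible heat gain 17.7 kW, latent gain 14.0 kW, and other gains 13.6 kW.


Q_total = Q_s + Q_l + Q_misc
Q_total = 17.7 + 14.0 + 13.6
Q_total = 45.3 kW

45.3


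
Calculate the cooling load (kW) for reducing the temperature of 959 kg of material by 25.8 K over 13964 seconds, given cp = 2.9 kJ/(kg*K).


Q = m * cp * dT / t
Q = 959 * 2.9 * 25.8 / 13964
Q = 5.138 kW

5.138


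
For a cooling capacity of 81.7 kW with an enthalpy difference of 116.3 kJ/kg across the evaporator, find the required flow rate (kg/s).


m_dot = Q / dh
m_dot = 81.7 / 116.3
m_dot = 0.7025 kg/s

0.7025


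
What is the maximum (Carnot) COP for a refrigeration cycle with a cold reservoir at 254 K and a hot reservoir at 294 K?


dT = 294 - 254 = 40 K
COP_carnot = T_cold / dT = 254 / 40
COP_carnot = 6.35

6.35


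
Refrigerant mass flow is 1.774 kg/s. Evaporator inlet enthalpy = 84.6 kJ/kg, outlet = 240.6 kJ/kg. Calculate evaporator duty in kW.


dh = 240.6 - 84.6 = 156.0 kJ/kg
Q_evap = m_dot * dh = 1.774 * 156.0
Q_evap = 276.74 kW

276.74


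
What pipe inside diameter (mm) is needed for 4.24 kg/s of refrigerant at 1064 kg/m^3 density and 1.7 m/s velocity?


A = m_dot / (rho * v) = 4.24 / (1064 * 1.7) = 0.002344095533 m^2
d = sqrt(4*A/pi) * 1000
d = 54.6 mm

54.6


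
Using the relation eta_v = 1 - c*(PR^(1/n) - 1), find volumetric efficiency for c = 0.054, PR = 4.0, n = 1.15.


PR^(1/n) = 4.0^(1/1.15) = 3.33833893
eta_v = 1 - 0.054 * (3.33833893 - 1)
eta_v = 0.8737

0.8737


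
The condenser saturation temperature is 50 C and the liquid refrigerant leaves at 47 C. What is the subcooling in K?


Subcooling = T_cond - T_liquid
Subcooling = 50 - 47
Subcooling = 3 K

3


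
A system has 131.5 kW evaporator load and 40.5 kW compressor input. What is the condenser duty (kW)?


Q_cond = Q_evap + W
Q_cond = 131.5 + 40.5
Q_cond = 172.0 kW

172.0


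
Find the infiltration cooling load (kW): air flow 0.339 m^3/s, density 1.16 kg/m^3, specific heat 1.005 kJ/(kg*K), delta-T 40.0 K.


Q = V_dot * rho * cp * dT
Q = 0.339 * 1.16 * 1.005 * 40.0
Q = 15.808 kW

15.808


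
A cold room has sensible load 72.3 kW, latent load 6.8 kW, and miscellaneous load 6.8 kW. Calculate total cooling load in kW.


Q_total = Q_s + Q_l + Q_misc
Q_total = 72.3 + 6.8 + 6.8
Q_total = 85.9 kW

85.9


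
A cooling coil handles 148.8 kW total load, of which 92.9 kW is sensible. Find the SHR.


SHR = Q_sensible / Q_total
SHR = 92.9 / 148.8
SHR = 0.624

0.624


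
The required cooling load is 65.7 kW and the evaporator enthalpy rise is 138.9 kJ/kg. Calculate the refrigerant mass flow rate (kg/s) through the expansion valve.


m_dot = Q / dh
m_dot = 65.7 / 138.9
m_dot = 0.473 kg/s

0.473


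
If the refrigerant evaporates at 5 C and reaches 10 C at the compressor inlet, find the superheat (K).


Superheat = T_suction - T_evap
Superheat = 10 - (5)
Superheat = 5 K

5


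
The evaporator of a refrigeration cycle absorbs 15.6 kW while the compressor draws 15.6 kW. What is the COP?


COP = Q_evap / W
COP = 15.6 / 15.6
COP = 1.0

1.0


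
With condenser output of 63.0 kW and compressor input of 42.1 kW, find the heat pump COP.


COP_hp = Q_cond / W
COP_hp = 63.0 / 42.1
COP_hp = 1.496

1.496


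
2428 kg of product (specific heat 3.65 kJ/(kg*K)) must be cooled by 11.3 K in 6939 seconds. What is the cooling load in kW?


Q = m * cp * dT / t
Q = 2428 * 3.65 * 11.3 / 6939
Q = 14.432 kW

14.432


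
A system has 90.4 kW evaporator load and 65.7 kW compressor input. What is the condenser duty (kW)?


Q_cond = Q_evap + W
Q_cond = 90.4 + 65.7
Q_cond = 156.1 kW

156.1


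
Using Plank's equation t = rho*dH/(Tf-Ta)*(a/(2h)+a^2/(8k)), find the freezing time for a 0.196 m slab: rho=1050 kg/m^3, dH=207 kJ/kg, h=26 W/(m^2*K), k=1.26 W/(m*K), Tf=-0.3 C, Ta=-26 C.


dT = -0.3 - (-26) = 25.7 K
term1 = a/(2h) = 0.196/(2*26) = 0.003769230769
term2 = a^2/(8k) = 0.196^2/(8*1.26) = 0.003811111111
t = rho*dH*1000/dT * (term1 + term2)
t = 1050*207*1000/25.7 * (0.003769230769 + 0.003811111111)
t = 64108 s

64108


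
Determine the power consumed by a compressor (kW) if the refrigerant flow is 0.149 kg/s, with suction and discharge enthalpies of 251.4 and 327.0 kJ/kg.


dh = 327.0 - 251.4 = 75.6 kJ/kg
W = m_dot * dh = 0.149 * 75.6 = 11.26 kW

11.26


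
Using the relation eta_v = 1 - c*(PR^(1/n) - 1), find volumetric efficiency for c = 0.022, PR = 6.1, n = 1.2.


PR^(1/n) = 6.1^(1/1.2) = 4.51275264
eta_v = 1 - 0.022 * (4.51275264 - 1)
eta_v = 0.9227

0.9227


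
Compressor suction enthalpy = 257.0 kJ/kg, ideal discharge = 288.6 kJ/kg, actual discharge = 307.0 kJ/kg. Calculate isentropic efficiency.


dh_ideal = 288.6 - 257.0 = 31.6 kJ/kg
dh_actual = 307.0 - 257.0 = 50.0 kJ/kg
eta_s = dh_ideal / dh_actual = 31.6 / 50.0
eta_s = 0.632

0.632


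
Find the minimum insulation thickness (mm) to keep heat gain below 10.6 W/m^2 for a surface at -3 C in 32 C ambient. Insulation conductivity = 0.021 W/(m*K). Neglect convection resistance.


dT = 32 - (-3) = 35 K
thickness = k * dT / q_max * 1000
thickness = 0.021 * 35 / 10.6 * 1000
thickness = 69.3 mm

69.3


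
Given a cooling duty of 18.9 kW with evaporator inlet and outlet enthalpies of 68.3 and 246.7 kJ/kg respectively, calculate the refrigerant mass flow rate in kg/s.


dh = 246.7 - 68.3 = 178.4 kJ/kg
m_dot = Q / dh = 18.9 / 178.4 = 0.1059 kg/s

0.1059


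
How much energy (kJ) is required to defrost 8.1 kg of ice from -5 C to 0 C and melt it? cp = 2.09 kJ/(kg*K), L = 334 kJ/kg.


Sensible heat = cp * dT = 2.09 * 5 = 10.45 kJ/kg
Total per kg = 10.45 + 334 = 344.45 kJ/kg
Q = m * total = 8.1 * 344.45
Q = 2790.0 kJ

2790.0


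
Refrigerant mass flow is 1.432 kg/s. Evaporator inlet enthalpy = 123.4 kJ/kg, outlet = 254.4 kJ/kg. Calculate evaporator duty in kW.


dh = 254.4 - 123.4 = 131.0 kJ/kg
Q_evap = m_dot * dh = 1.432 * 131.0
Q_evap = 187.59 kW

187.59


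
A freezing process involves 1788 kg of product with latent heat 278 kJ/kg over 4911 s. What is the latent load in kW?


Q_lat = m * h_fg / t
Q_lat = 1788 * 278 / 4911
Q_lat = 101.21 kW

101.21


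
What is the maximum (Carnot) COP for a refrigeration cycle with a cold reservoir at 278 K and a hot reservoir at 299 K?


dT = 299 - 278 = 21 K
COP_carnot = T_cold / dT = 278 / 21
COP_carnot = 13.238

13.238


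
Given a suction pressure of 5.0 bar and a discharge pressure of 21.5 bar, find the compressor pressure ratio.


PR = P_high / P_low
PR = 21.5 / 5.0
PR = 4.3

4.3


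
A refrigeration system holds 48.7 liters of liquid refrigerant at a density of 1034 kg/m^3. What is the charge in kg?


Charge = V * rho / 1000
Charge = 48.7 * 1034 / 1000
Charge = 50.36 kg

50.36


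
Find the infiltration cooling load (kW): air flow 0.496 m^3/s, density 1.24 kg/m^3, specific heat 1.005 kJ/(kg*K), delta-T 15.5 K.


Q = V_dot * rho * cp * dT
Q = 0.496 * 1.24 * 1.005 * 15.5
Q = 9.581 kW

9.581


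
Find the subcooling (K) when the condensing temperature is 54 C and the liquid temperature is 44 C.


Subcooling = T_cond - T_liquid
Subcooling = 54 - 44
Subcooling = 10 K

10


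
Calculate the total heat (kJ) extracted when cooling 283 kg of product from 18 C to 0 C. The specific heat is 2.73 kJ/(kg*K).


dT = 18 - (0) = 18 K
Q = m * cp * dT = 283 * 2.73 * 18
Q = 13907 kJ

13907


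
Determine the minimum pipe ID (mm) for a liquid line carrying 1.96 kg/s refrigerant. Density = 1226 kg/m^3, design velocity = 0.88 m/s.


A = m_dot / (rho * v) = 1.96 / (1226 * 0.88) = 0.001816698799 m^2
d = sqrt(4*A/pi) * 1000
d = 48.1 mm

48.1


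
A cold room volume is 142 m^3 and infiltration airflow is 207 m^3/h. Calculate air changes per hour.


ACH = flow / volume
ACH = 207 / 142
ACH = 1.458

1.458


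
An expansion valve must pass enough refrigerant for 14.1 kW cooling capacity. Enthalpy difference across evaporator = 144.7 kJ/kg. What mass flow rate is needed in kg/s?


m_dot = Q / dh
m_dot = 14.1 / 144.7
m_dot = 0.0974 kg/s

0.0974


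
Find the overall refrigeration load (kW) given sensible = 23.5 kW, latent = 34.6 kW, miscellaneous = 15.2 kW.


Q_total = Q_s + Q_l + Q_misc
Q_total = 23.5 + 34.6 + 15.2
Q_total = 73.3 kW

73.3


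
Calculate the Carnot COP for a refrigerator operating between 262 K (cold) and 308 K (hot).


dT = 308 - 262 = 46 K
COP_carnot = T_cold / dT = 262 / 46
COP_carnot = 5.696

5.696


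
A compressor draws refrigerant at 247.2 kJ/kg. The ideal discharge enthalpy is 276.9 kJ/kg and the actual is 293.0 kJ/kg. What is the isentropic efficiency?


dh_ideal = 276.9 - 247.2 = 29.7 kJ/kg
dh_actual = 293.0 - 247.2 = 45.8 kJ/kg
eta_s = dh_ideal / dh_actual = 29.7 / 45.8
eta_s = 0.6485

0.6485


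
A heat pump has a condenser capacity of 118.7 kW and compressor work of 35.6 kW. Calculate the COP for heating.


COP_hp = Q_cond / W
COP_hp = 118.7 / 35.6
COP_hp = 3.334

3.334


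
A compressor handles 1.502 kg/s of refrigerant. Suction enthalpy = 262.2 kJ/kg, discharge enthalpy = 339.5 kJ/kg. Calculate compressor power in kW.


dh = 339.5 - 262.2 = 77.3 kJ/kg
W = m_dot * dh = 1.502 * 77.3 = 116.1 kW

116.1


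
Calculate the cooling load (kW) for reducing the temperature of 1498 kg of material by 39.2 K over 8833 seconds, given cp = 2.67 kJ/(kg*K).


Q = m * cp * dT / t
Q = 1498 * 2.67 * 39.2 / 8833
Q = 17.75 kW

17.75


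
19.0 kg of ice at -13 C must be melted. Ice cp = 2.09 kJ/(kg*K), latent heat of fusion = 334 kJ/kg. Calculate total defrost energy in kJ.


Sensible heat = cp * dT = 2.09 * 13 = 27.17 kJ/kg
Total per kg = 27.17 + 334 = 361.17 kJ/kg
Q = m * total = 19.0 * 361.17
Q = 6862.2 kJ

6862.2


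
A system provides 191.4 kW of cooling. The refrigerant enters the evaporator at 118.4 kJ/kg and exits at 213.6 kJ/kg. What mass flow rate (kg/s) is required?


dh = 213.6 - 118.4 = 95.2 kJ/kg
m_dot = Q / dh = 191.4 / 95.2 = 2.0105 kg/s

2.0105


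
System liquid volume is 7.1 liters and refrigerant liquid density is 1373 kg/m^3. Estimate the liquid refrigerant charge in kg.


Charge = V * rho / 1000
Charge = 7.1 * 1373 / 1000
Charge = 9.75 kg

9.75


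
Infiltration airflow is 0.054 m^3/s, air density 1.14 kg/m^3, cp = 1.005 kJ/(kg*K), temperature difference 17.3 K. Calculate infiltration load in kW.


Q = V_dot * rho * cp * dT
Q = 0.054 * 1.14 * 1.005 * 17.3
Q = 1.07 kW

1.07


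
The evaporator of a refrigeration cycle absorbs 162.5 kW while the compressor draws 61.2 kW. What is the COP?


COP = Q_evap / W
COP = 162.5 / 61.2
COP = 2.655

2.655


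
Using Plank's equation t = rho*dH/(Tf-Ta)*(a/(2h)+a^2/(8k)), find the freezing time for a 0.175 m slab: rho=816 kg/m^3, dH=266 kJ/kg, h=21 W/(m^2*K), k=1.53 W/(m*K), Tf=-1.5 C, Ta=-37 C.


dT = -1.5 - (-37) = 35.5 K
term1 = a/(2h) = 0.175/(2*21) = 0.004166666667
term2 = a^2/(8k) = 0.175^2/(8*1.53) = 0.002502042484
t = rho*dH*1000/dT * (term1 + term2)
t = 816*266*1000/35.5 * (0.004166666667 + 0.002502042484)
t = 40774 s

40774


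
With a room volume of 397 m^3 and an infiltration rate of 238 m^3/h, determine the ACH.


ACH = flow / volume
ACH = 238 / 397
ACH = 0.599

0.599


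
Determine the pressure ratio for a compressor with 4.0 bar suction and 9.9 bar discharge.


PR = P_high / P_low
PR = 9.9 / 4.0
PR = 2.475

2.475


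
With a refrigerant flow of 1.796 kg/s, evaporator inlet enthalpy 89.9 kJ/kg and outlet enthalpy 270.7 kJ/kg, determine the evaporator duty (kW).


dh = 270.7 - 89.9 = 180.8 kJ/kg
Q_evap = m_dot * dh = 1.796 * 180.8
Q_evap = 324.72 kW

324.72


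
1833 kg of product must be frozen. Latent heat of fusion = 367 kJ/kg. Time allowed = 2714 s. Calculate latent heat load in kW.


Q_lat = m * h_fg / t
Q_lat = 1833 * 367 / 2714
Q_lat = 247.87 kW

247.87


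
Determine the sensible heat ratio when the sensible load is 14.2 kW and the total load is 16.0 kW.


SHR = Q_sensible / Q_total
SHR = 14.2 / 16.0
SHR = 0.888

0.888


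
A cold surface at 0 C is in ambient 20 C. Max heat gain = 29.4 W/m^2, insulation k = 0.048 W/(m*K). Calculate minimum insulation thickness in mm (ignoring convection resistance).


dT = 20 - (0) = 20 K
thickness = k * dT / q_max * 1000
thickness = 0.048 * 20 / 29.4 * 1000
thickness = 32.7 mm

32.7


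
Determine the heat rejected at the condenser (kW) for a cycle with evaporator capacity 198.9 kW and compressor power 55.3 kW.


Q_cond = Q_evap + W
Q_cond = 198.9 + 55.3
Q_cond = 254.2 kW

254.2


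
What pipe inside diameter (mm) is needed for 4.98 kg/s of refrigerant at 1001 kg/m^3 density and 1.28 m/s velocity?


A = m_dot / (rho * v) = 4.98 / (1001 * 1.28) = 0.003886738262 m^2
d = sqrt(4*A/pi) * 1000
d = 70.3 mm

70.3
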